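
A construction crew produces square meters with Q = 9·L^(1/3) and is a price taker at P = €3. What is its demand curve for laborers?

MP_L = (1/3)·9·L^(-2/3) = 3·L^(-2/3).
Setting P·MP_L = w: 9·L^(-2/3) = w.
Solving for L: L^(-2/3) = w/9, so L = (9/w)^(3/2).

L(w) = (9/w)^(3/2)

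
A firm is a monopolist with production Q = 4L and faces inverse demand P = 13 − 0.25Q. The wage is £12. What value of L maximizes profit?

L* = 5

Marginal revenue from the inverse demand is MR = 13 − 0.5Q.
The marginal product is MP_L = 4.
A monopolist hires until marginal revenue product equals the wage: MR·MP_L = w.
(13 − 2L)·4 = 12, so L = 5.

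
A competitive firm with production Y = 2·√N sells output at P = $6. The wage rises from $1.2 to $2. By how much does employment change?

ΔN = -16

From P·MP_N = w with MP_N = N^(-1/2), the labor demand is N(w) = (6/w)^(2).
At w = 1.2: N = 25. At w = 2: N = 9.
ΔN = 9 − 25 = -16.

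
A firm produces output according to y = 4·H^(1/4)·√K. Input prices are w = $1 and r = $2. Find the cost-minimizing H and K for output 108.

Cost minimization requires the marginal rate of technical substitution to equal the input-price ratio: MP_H/MP_K = w/r.
Here MP_H/MP_K = (1/4)·(K/H)/(1/2) = 0.5·(K/H). Setting this equal to 1/2 = 0.5 gives K = H.
Substituting into y = 108: 4·H^(1/4)·(H)^(1/2) = 108.
Solving, H = 81 and K = 81.

H* = 81, K* = 81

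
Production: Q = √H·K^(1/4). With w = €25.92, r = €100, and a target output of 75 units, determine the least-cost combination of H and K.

Cost minimization requires the marginal rate of technical substitution to equal the input-price ratio: MP_H/MP_K = w/r.
Here MP_H/MP_K = (1/2)·(K/H)/(1/4) = 2·(K/H). Setting this equal to 25.92/100 = 0.2592 gives K = 0.1296H.
Substituting into Q = 75: H^(1/2)·(0.1296H)^(1/4) = 75.
Solving, H = 625 and K = 81.

H* = 625, K* = 81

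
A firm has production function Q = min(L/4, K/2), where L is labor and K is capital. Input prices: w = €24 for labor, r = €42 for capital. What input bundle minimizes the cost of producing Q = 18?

With a fixed-proportions technology, the cost-minimizing bundle uses no slack in either input: L/4 = K/2 = Q.
So L = 4·18 = 72 and K = 2·18 = 36.

L* = 72, K* = 36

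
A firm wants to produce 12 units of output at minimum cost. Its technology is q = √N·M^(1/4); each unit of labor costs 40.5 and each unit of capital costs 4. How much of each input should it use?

N* = 16, M* = 81

Cost minimization requires the marginal rate of technical substitution to equal the input-price ratio: MP_N/MP_M = w/r.
Here MP_N/MP_M = (1/2)·(M/N)/(1/4) = 2·(M/N). Setting this equal to 40.5/4 = 10.125 gives M = 5.0625N.
Substituting into q = 12: N^(1/2)·(5.0625N)^(1/4) = 12.
Solving, N = 16 and M = 81.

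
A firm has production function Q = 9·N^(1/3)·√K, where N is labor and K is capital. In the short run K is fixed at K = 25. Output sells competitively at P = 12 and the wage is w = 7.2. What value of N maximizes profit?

With K = 25, MP_N = (1/3)·9·N^(-2/3)·25^(1/2) = 15·N^(-2/3).
Profit maximization for a price taker requires P·MP_N = w: 12·15·N^(-2/3) = 7.2.
So N^(-2/3) = 0.04, which gives N = 125.

N* = 125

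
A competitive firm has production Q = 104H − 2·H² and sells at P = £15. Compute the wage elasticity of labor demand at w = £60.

From P·MP_H = w with MP_H = 104 − 4H, labor demand is H(w) = (104 − w/15)/4.
dH/dw = −1/(60) = -1/60.
At w = 60, H = 25, so ε = (dH/dw)·(w/H) = (-1/60)·(60/25) = -0.04.

ε = -0.04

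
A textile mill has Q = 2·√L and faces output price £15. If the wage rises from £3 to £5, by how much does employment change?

ΔL = -16

From P·MP_L = w with MP_L = L^(-1/2), the labor demand is L(w) = (15/w)^(2).
At w = 3: L = 25. At w = 5: L = 9.
ΔL = 9 − 25 = -16.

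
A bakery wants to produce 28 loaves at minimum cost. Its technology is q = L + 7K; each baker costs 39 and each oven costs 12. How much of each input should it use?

L* = 0, K* = 4

The inputs are perfect substitutes, so the firm uses whichever has the lower cost per unit of output.
Cost per unit of output via L is 39; via K it is 12/7. K is cheaper.
Producing q = 28 with K alone: L = 0, K = 4.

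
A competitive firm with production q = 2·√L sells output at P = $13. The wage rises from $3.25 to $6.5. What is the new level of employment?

From P·MP_L = w with MP_L = L^(-1/2), the labor demand is L(w) = (13/w)^(2).
At w = 3.25: L = 16. At w = 6.5: L = 4.

L* = 4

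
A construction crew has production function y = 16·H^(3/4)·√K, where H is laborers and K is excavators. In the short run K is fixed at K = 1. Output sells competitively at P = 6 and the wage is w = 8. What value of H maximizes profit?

With K = 1, MP_H = (3/4)·16·H^(-1/4)·1^(1/2) = 12·H^(-1/4).
Profit maximization for a price taker requires P·MP_H = w: 6·12·H^(-1/4) = 8.
So H^(-1/4) = 1/9, which gives H = 6561.

H* = 6561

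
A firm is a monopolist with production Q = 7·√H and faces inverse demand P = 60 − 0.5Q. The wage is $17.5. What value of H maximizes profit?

H* = 25

Marginal revenue from the inverse demand is MR = 60 − Q.
The marginal product is MP_H = 3.5·H^(-1/2).
A monopolist hires until marginal revenue product equals the wage: MR·MP_H = w.
At H, Q = 7·√H. Substituting and solving: (60 − 7·√H)·3.5·H^(-1/2) = 17.5 gives H = 25.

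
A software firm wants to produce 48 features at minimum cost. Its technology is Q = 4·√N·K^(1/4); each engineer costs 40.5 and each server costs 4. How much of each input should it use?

N* = 16, K* = 81

Cost minimization requires the marginal rate of technical substitution to equal the input-price ratio: MP_N/MP_K = w/r.
Here MP_N/MP_K = (1/2)·(K/N)/(1/4) = 2·(K/N). Setting this equal to 40.5/4 = 10.125 gives K = 5.0625N.
Substituting into Q = 48: 4·N^(1/2)·(5.0625N)^(1/4) = 48.
Solving, N = 16 and K = 81.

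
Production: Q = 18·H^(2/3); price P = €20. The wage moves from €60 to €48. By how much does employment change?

ΔH = 61

From P·MP_H = w with MP_H = 12·H^(-1/3), the labor demand is H(w) = (240/w)^(3).
At w = 60: H = 64. At w = 48: H = 125.
ΔH = 125 − 64 = 61.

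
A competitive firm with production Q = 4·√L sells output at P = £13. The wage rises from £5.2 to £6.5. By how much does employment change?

From P·MP_L = w with MP_L = 2·L^(-1/2), the labor demand is L(w) = (26/w)^(2).
At w = 5.2: L = 25. At w = 6.5: L = 16.
ΔL = 16 − 25 = -9.

ΔL = -9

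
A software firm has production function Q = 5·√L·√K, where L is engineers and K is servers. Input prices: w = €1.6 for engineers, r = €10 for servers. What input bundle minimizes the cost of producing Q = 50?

L* = 25, K* = 4

Cost minimization requires the marginal rate of technical substitution to equal the input-price ratio: MP_L/MP_K = w/r.
Here MP_L/MP_K = (1/2)·(K/L)/(1/2) = (K/L). Setting this equal to 1.6/10 = 0.16 gives K = 0.16L.
Substituting into Q = 50: 5·L^(1/2)·(0.16L)^(1/2) = 50.
Solving, L = 25 and K = 4.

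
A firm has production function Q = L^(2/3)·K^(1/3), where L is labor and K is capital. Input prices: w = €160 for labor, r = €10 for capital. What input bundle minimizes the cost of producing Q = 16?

L* = 8, K* = 64

Cost minimization requires the marginal rate of technical substitution to equal the input-price ratio: MP_L/MP_K = w/r.
Here MP_L/MP_K = (2/3)·(K/L)/(1/3) = 2·(K/L). Setting this equal to 160/10 = 16 gives K = 8L.
Substituting into Q = 16: L^(2/3)·(8L)^(1/3) = 16.
Solving, L = 8 and K = 64.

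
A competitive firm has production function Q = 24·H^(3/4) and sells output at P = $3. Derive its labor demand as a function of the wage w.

MP_H = (3/4)·24·H^(-1/4) = 18·H^(-1/4).
Setting P·MP_H = w: 54·H^(-1/4) = w.
Solving for H: H^(-1/4) = w/54, so H = (54/w)^(4).

H(w) = 8503056/w^(4)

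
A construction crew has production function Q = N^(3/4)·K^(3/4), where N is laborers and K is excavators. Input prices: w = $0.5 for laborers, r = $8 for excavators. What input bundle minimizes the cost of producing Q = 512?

N* = 256, K* = 16

Cost minimization requires the marginal rate of technical substitution to equal the input-price ratio: MP_N/MP_K = w/r.
Here MP_N/MP_K = (3/4)·(K/N)/(3/4) = (K/N). Setting this equal to 0.5/8 = 0.0625 gives K = 0.0625N.
Substituting into Q = 512: N^(3/4)·(0.0625N)^(3/4) = 512.
Solving, N = 256 and K = 16.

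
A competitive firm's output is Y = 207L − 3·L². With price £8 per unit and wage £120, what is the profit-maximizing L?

The marginal product of L is MP_L = 207 − 6L.
A price-taking firm hires until the value of the marginal product equals the wage: P·MP_L = w, so 8·(207 − 6L) = 120.
Then 207 − 6L = 15, giving L = 32.

L* = 32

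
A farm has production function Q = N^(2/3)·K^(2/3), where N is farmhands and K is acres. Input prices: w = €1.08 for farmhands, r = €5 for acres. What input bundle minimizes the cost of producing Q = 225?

N* = 125, K* = 27

Cost minimization requires the marginal rate of technical substitution to equal the input-price ratio: MP_N/MP_K = w/r.
Here MP_N/MP_K = (2/3)·(K/N)/(2/3) = (K/N). Setting this equal to 1.08/5 = 0.216 gives K = 0.216N.
Substituting into Q = 225: N^(2/3)·(0.216N)^(2/3) = 225.
Solving, N = 125 and K = 27.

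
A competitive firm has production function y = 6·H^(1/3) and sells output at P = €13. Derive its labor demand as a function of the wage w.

MP_H = (1/3)·6·H^(-2/3) = 2·H^(-2/3).
Setting P·MP_H = w: 26·H^(-2/3) = w.
Solving for H: H^(-2/3) = w/26, so H = (26/w)^(3/2).

H(w) = (26/w)^(3/2)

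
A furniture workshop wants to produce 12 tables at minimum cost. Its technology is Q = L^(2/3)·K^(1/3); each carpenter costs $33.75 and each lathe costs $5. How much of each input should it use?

L* = 8, K* = 27

Cost minimization requires the marginal rate of technical substitution to equal the input-price ratio: MP_L/MP_K = w/r.
Here MP_L/MP_K = (2/3)·(K/L)/(1/3) = 2·(K/L). Setting this equal to 33.75/5 = 6.75 gives K = 3.375L.
Substituting into Q = 12: L^(2/3)·(3.375L)^(1/3) = 12.
Solving, L = 8 and K = 27.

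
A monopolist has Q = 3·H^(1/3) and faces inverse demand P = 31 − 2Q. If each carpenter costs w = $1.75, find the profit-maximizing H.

Marginal revenue from the inverse demand is MR = 31 − 4Q.
The marginal product is MP_H = H^(-2/3).
A monopolist hires until marginal revenue product equals the wage: MR·MP_H = w.
At H, Q = 3·H^(1/3). Substituting and solving: (31 − 12·H^(1/3))·H^(-2/3) = 1.75 gives H = 8.

H* = 8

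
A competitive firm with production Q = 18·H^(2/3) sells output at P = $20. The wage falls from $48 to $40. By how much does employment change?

From P·MP_H = w with MP_H = 12·H^(-1/3), the labor demand is H(w) = (240/w)^(3).
At w = 48: H = 125. At w = 40: H = 216.
ΔH = 216 − 125 = 91.

ΔH = 91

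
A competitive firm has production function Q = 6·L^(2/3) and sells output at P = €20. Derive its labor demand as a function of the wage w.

MP_L = (2/3)·6·L^(-1/3) = 4·L^(-1/3).
Setting P·MP_L = w: 80·L^(-1/3) = w.
Solving for L: L^(-1/3) = w/80, so L = (80/w)^(3).

L(w) = 512000/w³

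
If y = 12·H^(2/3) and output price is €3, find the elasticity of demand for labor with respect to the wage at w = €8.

ε = -3

MP_H = (2/3)·12·H^(-1/3), so P·MP_H = w gives 24·H^(-1/3) = w.
Solving, H(w) = (24/w)^(3). This is a constant-elasticity form: H ∝ w^(−3), so ε = −3.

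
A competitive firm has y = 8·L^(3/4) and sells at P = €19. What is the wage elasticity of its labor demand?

MP_L = (3/4)·8·L^(-1/4), so P·MP_L = w gives 114·L^(-1/4) = w.
Solving, L(w) = (114/w)^(4). This is a constant-elasticity form: L ∝ w^(−4), so ε = −4.

ε = -4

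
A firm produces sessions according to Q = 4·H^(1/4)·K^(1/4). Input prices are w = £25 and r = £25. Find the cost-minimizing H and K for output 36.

Cost minimization requires the marginal rate of technical substitution to equal the input-price ratio: MP_H/MP_K = w/r.
Here MP_H/MP_K = (1/4)·(K/H)/(1/4) = (K/H). Setting this equal to 25/25 = 1 gives K = H.
Substituting into Q = 36: 4·H^(1/4)·(H)^(1/4) = 36.
Solving, H = 81 and K = 81.

H* = 81, K* = 81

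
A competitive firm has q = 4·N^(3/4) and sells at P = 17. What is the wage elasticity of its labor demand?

ε = -4

MP_N = (3/4)·4·N^(-1/4), so P·MP_N = w gives 51·N^(-1/4) = w.
Solving, N(w) = (51/w)^(4). This is a constant-elasticity form: N ∝ w^(−4), so ε = −4.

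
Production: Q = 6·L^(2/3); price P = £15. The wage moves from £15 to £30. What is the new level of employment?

L* = 8

From P·MP_L = w with MP_L = 4·L^(-1/3), the labor demand is L(w) = (60/w)^(3).
At w = 15: L = 64. At w = 30: L = 8.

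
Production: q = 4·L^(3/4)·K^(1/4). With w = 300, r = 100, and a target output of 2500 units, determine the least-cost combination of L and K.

L* = 625, K* = 625

Cost minimization requires the marginal rate of technical substitution to equal the input-price ratio: MP_L/MP_K = w/r.
Here MP_L/MP_K = (3/4)·(K/L)/(1/4) = 3·(K/L). Setting this equal to 300/100 = 3 gives K = L.
Substituting into q = 2500: 4·L^(3/4)·(L)^(1/4) = 2500.
Solving, L = 625 and K = 625.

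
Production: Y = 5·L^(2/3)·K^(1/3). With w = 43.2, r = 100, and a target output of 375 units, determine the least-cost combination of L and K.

Cost minimization requires the marginal rate of technical substitution to equal the input-price ratio: MP_L/MP_K = w/r.
Here MP_L/MP_K = (2/3)·(K/L)/(1/3) = 2·(K/L). Setting this equal to 43.2/100 = 0.432 gives K = 0.216L.
Substituting into Y = 375: 5·L^(2/3)·(0.216L)^(1/3) = 375.
Solving, L = 125 and K = 27.

L* = 125, K* = 27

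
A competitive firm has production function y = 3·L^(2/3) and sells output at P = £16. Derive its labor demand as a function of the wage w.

L(w) = 32768/w³

MP_L = (2/3)·3·L^(-1/3) = 2·L^(-1/3).
Setting P·MP_L = w: 32·L^(-1/3) = w.
Solving for L: L^(-1/3) = w/32, so L = (32/w)^(3).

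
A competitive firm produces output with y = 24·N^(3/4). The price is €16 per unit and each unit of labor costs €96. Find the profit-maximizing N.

MP_N = (3/4)·24·N^(-1/4) = 18·N^(-1/4).
Profit maximization for a price taker requires P·MP_N = w: 16·18·N^(-1/4) = 96.
So N^(-1/4) = 1/3, which gives N = 81.

N* = 81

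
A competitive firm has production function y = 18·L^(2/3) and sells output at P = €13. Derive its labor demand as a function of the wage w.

L(w) = 3796416/w³

MP_L = (2/3)·18·L^(-1/3) = 12·L^(-1/3).
Setting P·MP_L = w: 156·L^(-1/3) = w.
Solving for L: L^(-1/3) = w/156, so L = (156/w)^(3).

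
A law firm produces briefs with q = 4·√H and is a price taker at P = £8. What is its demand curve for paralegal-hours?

MP_H = (1/2)·4·H^(-1/2) = 2·H^(-1/2).
Setting P·MP_H = w: 16·H^(-1/2) = w.
Solving for H: H^(-1/2) = w/16, so H = (16/w)^(2).

H(w) = 256/w²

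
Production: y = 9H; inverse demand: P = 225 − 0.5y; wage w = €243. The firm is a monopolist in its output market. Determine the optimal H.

Marginal revenue from the inverse demand is MR = 225 − y.
The marginal product is MP_H = 9.
A monopolist hires until marginal revenue product equals the wage: MR·MP_H = w.
(225 − 9H)·9 = 243, so H = 22.

H* = 22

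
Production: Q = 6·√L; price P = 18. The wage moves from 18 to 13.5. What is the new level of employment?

L* = 16

From P·MP_L = w with MP_L = 3·L^(-1/2), the labor demand is L(w) = (54/w)^(2).
At w = 18: L = 9. At w = 13.5: L = 16.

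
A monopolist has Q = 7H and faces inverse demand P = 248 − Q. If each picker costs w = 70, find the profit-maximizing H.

H* = 17

Marginal revenue from the inverse demand is MR = 248 − 2Q.
The marginal product is MP_H = 7.
A monopolist hires until marginal revenue product equals the wage: MR·MP_H = w.
(248 − 14H)·7 = 70, so H = 17.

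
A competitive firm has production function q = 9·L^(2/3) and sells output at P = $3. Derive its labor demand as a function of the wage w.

MP_L = (2/3)·9·L^(-1/3) = 6·L^(-1/3).
Setting P·MP_L = w: 18·L^(-1/3) = w.
Solving for L: L^(-1/3) = w/18, so L = (18/w)^(3).

L(w) = 5832/w³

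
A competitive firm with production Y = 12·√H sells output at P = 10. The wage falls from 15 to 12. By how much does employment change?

From P·MP_H = w with MP_H = 6·H^(-1/2), the labor demand is H(w) = (60/w)^(2).
At w = 15: H = 16. At w = 12: H = 25.
ΔH = 25 − 16 = 9.

ΔH = 9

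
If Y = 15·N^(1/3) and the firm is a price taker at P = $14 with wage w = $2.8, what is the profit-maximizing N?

MP_N = (1/3)·15·N^(-2/3) = 5·N^(-2/3).
Profit maximization for a price taker requires P·MP_N = w: 14·5·N^(-2/3) = 2.8.
So N^(-2/3) = 0.04, which gives N = 125.

N* = 125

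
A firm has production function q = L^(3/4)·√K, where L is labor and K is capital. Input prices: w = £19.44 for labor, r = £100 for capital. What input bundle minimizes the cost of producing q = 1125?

L* = 625, K* = 81

Cost minimization requires the marginal rate of technical substitution to equal the input-price ratio: MP_L/MP_K = w/r.
Here MP_L/MP_K = (3/4)·(K/L)/(1/2) = 1.5·(K/L). Setting this equal to 19.44/100 = 0.1944 gives K = 0.1296L.
Substituting into q = 1125: L^(3/4)·(0.1296L)^(1/2) = 1125.
Solving, L = 625 and K = 81.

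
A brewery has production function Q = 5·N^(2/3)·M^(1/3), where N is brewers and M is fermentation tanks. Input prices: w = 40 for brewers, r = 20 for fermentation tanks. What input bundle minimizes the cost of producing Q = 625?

Cost minimization requires the marginal rate of technical substitution to equal the input-price ratio: MP_N/MP_M = w/r.
Here MP_N/MP_M = (2/3)·(M/N)/(1/3) = 2·(M/N). Setting this equal to 40/20 = 2 gives M = N.
Substituting into Q = 625: 5·N^(2/3)·(N)^(1/3) = 625.
Solving, N = 125 and M = 125.

N* = 125, M* = 125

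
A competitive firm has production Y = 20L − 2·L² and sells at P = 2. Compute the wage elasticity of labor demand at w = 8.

ε = -0.25

From P·MP_L = w with MP_L = 20 − 4L, labor demand is L(w) = (20 − w/2)/4.
dL/dw = −1/(8) = -0.125.
At w = 8, L = 4, so ε = (dL/dw)·(w/L) = (-0.125)·(8/4) = -0.25.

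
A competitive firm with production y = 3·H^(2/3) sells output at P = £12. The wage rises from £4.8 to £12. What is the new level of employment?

H* = 8

From P·MP_H = w with MP_H = 2·H^(-1/3), the labor demand is H(w) = (24/w)^(3).
At w = 4.8: H = 125. At w = 12: H = 8.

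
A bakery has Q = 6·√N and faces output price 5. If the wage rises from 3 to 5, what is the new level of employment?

N* = 9

From P·MP_N = w with MP_N = 3·N^(-1/2), the labor demand is N(w) = (15/w)^(2).
At w = 3: N = 25. At w = 5: N = 9.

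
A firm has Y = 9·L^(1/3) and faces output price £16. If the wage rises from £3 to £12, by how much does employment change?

ΔL = -56

From P·MP_L = w with MP_L = 3·L^(-2/3), the labor demand is L(w) = (48/w)^(3/2).
At w = 3: L = 64. At w = 12: L = 8.
ΔL = 8 − 64 = -56.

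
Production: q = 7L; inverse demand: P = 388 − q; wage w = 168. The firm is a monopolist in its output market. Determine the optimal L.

L* = 26

Marginal revenue from the inverse demand is MR = 388 − 2q.
The marginal product is MP_L = 7.
A monopolist hires until marginal revenue product equals the wage: MR·MP_L = w.
(388 − 14L)·7 = 168, so L = 26.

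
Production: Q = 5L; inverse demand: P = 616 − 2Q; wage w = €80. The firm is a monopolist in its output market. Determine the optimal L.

L* = 30

Marginal revenue from the inverse demand is MR = 616 − 4Q.
The marginal product is MP_L = 5.
A monopolist hires until marginal revenue product equals the wage: MR·MP_L = w.
(616 − 20L)·5 = 80, so L = 30.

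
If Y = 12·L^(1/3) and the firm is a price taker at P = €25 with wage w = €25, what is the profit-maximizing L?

L* = 8

MP_L = (1/3)·12·L^(-2/3) = 4·L^(-2/3).
Profit maximization for a price taker requires P·MP_L = w: 25·4·L^(-2/3) = 25.
So L^(-2/3) = 0.25, which gives L = 8.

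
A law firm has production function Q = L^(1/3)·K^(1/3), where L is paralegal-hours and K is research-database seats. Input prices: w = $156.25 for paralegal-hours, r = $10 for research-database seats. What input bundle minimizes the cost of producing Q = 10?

L* = 8, K* = 125

Cost minimization requires the marginal rate of technical substitution to equal the input-price ratio: MP_L/MP_K = w/r.
Here MP_L/MP_K = (1/3)·(K/L)/(1/3) = (K/L). Setting this equal to 156.25/10 = 15.625 gives K = 15.625L.
Substituting into Q = 10: L^(1/3)·(15.625L)^(1/3) = 10.
Solving, L = 8 and K = 125.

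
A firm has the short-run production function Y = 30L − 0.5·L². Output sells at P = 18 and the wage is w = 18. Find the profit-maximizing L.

L* = 29

The marginal product of L is MP_L = 30 − L.
A price-taking firm hires until the value of the marginal product equals the wage: P·MP_L = w, so 18·(30 − L) = 18.
Then 30 − L = 1, giving L = 29.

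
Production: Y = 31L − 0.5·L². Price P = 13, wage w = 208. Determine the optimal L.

L* = 15

The marginal product of L is MP_L = 31 − L.
A price-taking firm hires until the value of the marginal product equals the wage: P·MP_L = w, so 13·(31 − L) = 208.
Then 31 − L = 16, giving L = 15.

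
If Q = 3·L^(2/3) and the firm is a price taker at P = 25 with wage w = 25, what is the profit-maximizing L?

MP_L = (2/3)·3·L^(-1/3) = 2·L^(-1/3).
Profit maximization for a price taker requires P·MP_L = w: 25·2·L^(-1/3) = 25.
So L^(-1/3) = 0.5, which gives L = 8.

L* = 8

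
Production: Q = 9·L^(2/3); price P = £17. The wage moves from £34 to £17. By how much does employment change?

ΔL = 189

From P·MP_L = w with MP_L = 6·L^(-1/3), the labor demand is L(w) = (102/w)^(3).
At w = 34: L = 27. At w = 17: L = 216.
ΔL = 216 − 27 = 189.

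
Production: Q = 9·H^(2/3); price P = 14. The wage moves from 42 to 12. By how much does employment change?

ΔH = 335

From P·MP_H = w with MP_H = 6·H^(-1/3), the labor demand is H(w) = (84/w)^(3).
At w = 42: H = 8. At w = 12: H = 343.
ΔH = 343 − 8 = 335.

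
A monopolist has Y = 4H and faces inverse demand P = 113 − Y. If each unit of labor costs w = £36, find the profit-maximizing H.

H* = 13

Marginal revenue from the inverse demand is MR = 113 − 2Y.
The marginal product is MP_H = 4.
A monopolist hires until marginal revenue product equals the wage: MR·MP_H = w.
(113 − 8H)·4 = 36, so H = 13.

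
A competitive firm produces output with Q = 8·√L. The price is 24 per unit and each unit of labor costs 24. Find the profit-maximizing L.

MP_L = (1/2)·8·L^(-1/2) = 4·L^(-1/2).
Profit maximization for a price taker requires P·MP_L = w: 24·4·L^(-1/2) = 24.
So L^(-1/2) = 0.25, which gives L = 16.

L* = 16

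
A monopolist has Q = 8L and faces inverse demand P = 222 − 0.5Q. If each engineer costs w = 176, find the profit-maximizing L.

L* = 25

Marginal revenue from the inverse demand is MR = 222 − Q.
The marginal product is MP_L = 8.
A monopolist hires until marginal revenue product equals the wage: MR·MP_L = w.
(222 − 8L)·8 = 176, so L = 25.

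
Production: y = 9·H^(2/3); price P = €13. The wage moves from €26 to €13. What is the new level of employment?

H* = 216

From P·MP_H = w with MP_H = 6·H^(-1/3), the labor demand is H(w) = (78/w)^(3).
At w = 26: H = 27. At w = 13: H = 216.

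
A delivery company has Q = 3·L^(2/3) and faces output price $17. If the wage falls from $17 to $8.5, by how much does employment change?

ΔL = 56

From P·MP_L = w with MP_L = 2·L^(-1/3), the labor demand is L(w) = (34/w)^(3).
At w = 17: L = 8. At w = 8.5: L = 64.
ΔL = 64 − 8 = 56.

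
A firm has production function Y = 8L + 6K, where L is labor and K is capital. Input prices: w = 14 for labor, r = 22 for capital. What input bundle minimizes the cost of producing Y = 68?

The inputs are perfect substitutes, so the firm uses whichever has the lower cost per unit of output.
Cost per unit of output via L is w/8 = 1.75; via K it is r/6 = 11/3. L is cheaper.
Producing Y = 68 with L alone: L = 8.5, K = 0.

L* = 8.5, K* = 0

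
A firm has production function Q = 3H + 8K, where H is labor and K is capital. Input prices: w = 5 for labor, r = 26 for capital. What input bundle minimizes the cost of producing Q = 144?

H* = 48, K* = 0

The inputs are perfect substitutes, so the firm uses whichever has the lower cost per unit of output.
Cost per unit of output via H is w/3 = 5/3; via K it is r/8 = 3.25. H is cheaper.
Producing Q = 144 with H alone: H = 48, K = 0.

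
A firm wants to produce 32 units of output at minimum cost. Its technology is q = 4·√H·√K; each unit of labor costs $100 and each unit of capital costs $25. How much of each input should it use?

Cost minimization requires the marginal rate of technical substitution to equal the input-price ratio: MP_H/MP_K = w/r.
Here MP_H/MP_K = (1/2)·(K/H)/(1/2) = (K/H). Setting this equal to 100/25 = 4 gives K = 4H.
Substituting into q = 32: 4·H^(1/2)·(4H)^(1/2) = 32.
Solving, H = 4 and K = 16.

H* = 4, K* = 16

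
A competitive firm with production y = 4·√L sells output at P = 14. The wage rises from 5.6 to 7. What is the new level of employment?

From P·MP_L = w with MP_L = 2·L^(-1/2), the labor demand is L(w) = (28/w)^(2).
At w = 5.6: L = 25. At w = 7: L = 16.

L* = 16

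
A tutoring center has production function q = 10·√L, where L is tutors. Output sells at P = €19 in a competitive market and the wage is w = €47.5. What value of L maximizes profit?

L* = 4

MP_L = (1/2)·10·L^(-1/2) = 5·L^(-1/2).
Profit maximization for a price taker requires P·MP_L = w: 19·5·L^(-1/2) = 47.5.
So L^(-1/2) = 0.5, which gives L = 4.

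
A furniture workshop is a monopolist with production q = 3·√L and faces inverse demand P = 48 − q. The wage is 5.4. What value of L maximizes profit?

Marginal revenue from the inverse demand is MR = 48 − 2q.
The marginal product is MP_L = 1.5·L^(-1/2).
A monopolist hires until marginal revenue product equals the wage: MR·MP_L = w.
At L, q = 3·√L. Substituting and solving: (48 − 6·√L)·1.5·L^(-1/2) = 5.4 gives L = 25.

L* = 25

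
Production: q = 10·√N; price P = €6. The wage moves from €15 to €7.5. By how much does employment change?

ΔN = 12

From P·MP_N = w with MP_N = 5·N^(-1/2), the labor demand is N(w) = (30/w)^(2).
At w = 15: N = 4. At w = 7.5: N = 16.
ΔN = 16 − 4 = 12.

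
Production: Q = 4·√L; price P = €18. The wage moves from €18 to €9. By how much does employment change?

ΔL = 12

From P·MP_L = w with MP_L = 2·L^(-1/2), the labor demand is L(w) = (36/w)^(2).
At w = 18: L = 4. At w = 9: L = 16.
ΔL = 16 − 4 = 12.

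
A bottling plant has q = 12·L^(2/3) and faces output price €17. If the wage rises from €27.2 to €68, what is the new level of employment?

From P·MP_L = w with MP_L = 8·L^(-1/3), the labor demand is L(w) = (136/w)^(3).
At w = 27.2: L = 125. At w = 68: L = 8.

L* = 8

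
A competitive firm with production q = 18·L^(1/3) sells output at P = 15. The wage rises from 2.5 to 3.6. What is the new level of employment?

From P·MP_L = w with MP_L = 6·L^(-2/3), the labor demand is L(w) = (90/w)^(3/2).
At w = 2.5: L = 216. At w = 3.6: L = 125.

L* = 125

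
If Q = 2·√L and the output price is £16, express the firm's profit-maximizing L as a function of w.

MP_L = (1/2)·2·L^(-1/2) = L^(-1/2).
Setting P·MP_L = w: 16·L^(-1/2) = w.
Solving for L: L^(-1/2) = w/16, so L = (16/w)^(2).

L(w) = 256/w²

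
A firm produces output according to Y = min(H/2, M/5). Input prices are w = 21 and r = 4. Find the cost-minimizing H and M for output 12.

With a fixed-proportions technology, the cost-minimizing bundle uses no slack in either input: H/2 = M/5 = Y.
So H = 2·12 = 24 and M = 5·12 = 60.

H* = 24, M* = 60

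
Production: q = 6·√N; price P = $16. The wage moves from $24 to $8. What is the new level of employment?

N* = 36

From P·MP_N = w with MP_N = 3·N^(-1/2), the labor demand is N(w) = (48/w)^(2).
At w = 24: N = 4. At w = 8: N = 36.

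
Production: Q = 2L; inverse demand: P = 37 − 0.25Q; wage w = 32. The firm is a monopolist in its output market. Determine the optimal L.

L* = 21

Marginal revenue from the inverse demand is MR = 37 − 0.5Q.
The marginal product is MP_L = 2.
A monopolist hires until marginal revenue product equals the wage: MR·MP_L = w.
(37 − L)·2 = 32, so L = 21.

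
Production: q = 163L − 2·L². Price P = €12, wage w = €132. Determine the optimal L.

L* = 38

The marginal product of L is MP_L = 163 − 4L.
A price-taking firm hires until the value of the marginal product equals the wage: P·MP_L = w, so 12·(163 − 4L) = 132.
Then 163 − 4L = 11, giving L = 38.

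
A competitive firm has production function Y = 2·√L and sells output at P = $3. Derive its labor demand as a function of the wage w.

MP_L = (1/2)·2·L^(-1/2) = L^(-1/2).
Setting P·MP_L = w: 3·L^(-1/2) = w.
Solving for L: L^(-1/2) = w/3, so L = (3/w)^(2).

L(w) = 9/w²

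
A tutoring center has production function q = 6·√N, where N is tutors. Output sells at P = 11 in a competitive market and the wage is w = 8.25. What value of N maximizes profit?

N* = 16

MP_N = (1/2)·6·N^(-1/2) = 3·N^(-1/2).
Profit maximization for a price taker requires P·MP_N = w: 11·3·N^(-1/2) = 8.25.
So N^(-1/2) = 0.25, which gives N = 16.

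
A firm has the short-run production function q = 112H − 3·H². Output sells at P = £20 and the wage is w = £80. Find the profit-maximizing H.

H* = 18

The marginal product of H is MP_H = 112 − 6H.
A price-taking firm hires until the value of the marginal product equals the wage: P·MP_H = w, so 20·(112 − 6H) = 80.
Then 112 − 6H = 4, giving H = 18.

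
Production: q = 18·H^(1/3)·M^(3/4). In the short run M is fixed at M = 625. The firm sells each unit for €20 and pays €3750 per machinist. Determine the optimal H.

With M = 625, MP_H = (1/3)·18·H^(-2/3)·625^(3/4) = 750·H^(-2/3).
Profit maximization for a price taker requires P·MP_H = w: 20·750·H^(-2/3) = 3750.
So H^(-2/3) = 0.25, which gives H = 8.

H* = 8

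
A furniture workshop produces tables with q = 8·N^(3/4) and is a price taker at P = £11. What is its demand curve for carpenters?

MP_N = (3/4)·8·N^(-1/4) = 6·N^(-1/4).
Setting P·MP_N = w: 66·N^(-1/4) = w.
Solving for N: N^(-1/4) = w/66, so N = (66/w)^(4).

N(w) = (66/w)^(4)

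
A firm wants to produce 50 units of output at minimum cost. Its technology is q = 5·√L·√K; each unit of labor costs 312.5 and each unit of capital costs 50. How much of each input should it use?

Cost minimization requires the marginal rate of technical substitution to equal the input-price ratio: MP_L/MP_K = w/r.
Here MP_L/MP_K = (1/2)·(K/L)/(1/2) = (K/L). Setting this equal to 312.5/50 = 6.25 gives K = 6.25L.
Substituting into q = 50: 5·L^(1/2)·(6.25L)^(1/2) = 50.
Solving, L = 4 and K = 25.

L* = 4, K* = 25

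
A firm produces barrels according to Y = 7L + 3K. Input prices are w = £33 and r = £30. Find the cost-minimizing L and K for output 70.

The inputs are perfect substitutes, so the firm uses whichever has the lower cost per unit of output.
Cost per unit of output via L is w/7 = 33/7; via K it is r/3 = 10. L is cheaper.
Producing Y = 70 with L alone: L = 10, K = 0.

L* = 10, K* = 0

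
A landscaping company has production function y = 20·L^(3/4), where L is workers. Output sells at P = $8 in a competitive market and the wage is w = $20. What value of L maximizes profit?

MP_L = (3/4)·20·L^(-1/4) = 15·L^(-1/4).
Profit maximization for a price taker requires P·MP_L = w: 8·15·L^(-1/4) = 20.
So L^(-1/4) = 1/6, which gives L = 1296.

L* = 1296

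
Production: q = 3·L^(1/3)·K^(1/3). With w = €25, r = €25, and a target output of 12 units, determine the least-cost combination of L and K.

L* = 8, K* = 8

Cost minimization requires the marginal rate of technical substitution to equal the input-price ratio: MP_L/MP_K = w/r.
Here MP_L/MP_K = (1/3)·(K/L)/(1/3) = (K/L). Setting this equal to 25/25 = 1 gives K = L.
Substituting into q = 12: 3·L^(1/3)·(L)^(1/3) = 12.
Solving, L = 8 and K = 8.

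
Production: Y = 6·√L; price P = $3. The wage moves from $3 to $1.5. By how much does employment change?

From P·MP_L = w with MP_L = 3·L^(-1/2), the labor demand is L(w) = (9/w)^(2).
At w = 3: L = 9. At w = 1.5: L = 36.
ΔL = 36 − 9 = 27.

ΔL = 27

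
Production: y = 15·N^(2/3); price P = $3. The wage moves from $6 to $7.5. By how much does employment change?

ΔN = -61

From P·MP_N = w with MP_N = 10·N^(-1/3), the labor demand is N(w) = (30/w)^(3).
At w = 6: N = 125. At w = 7.5: N = 64.
ΔN = 64 − 125 = -61.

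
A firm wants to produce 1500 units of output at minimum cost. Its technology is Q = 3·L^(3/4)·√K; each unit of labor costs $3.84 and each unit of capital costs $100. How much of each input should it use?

L* = 625, K* = 16

Cost minimization requires the marginal rate of technical substitution to equal the input-price ratio: MP_L/MP_K = w/r.
Here MP_L/MP_K = (3/4)·(K/L)/(1/2) = 1.5·(K/L). Setting this equal to 3.84/100 = 0.0384 gives K = 0.0256L.
Substituting into Q = 1500: 3·L^(3/4)·(0.0256L)^(1/2) = 1500.
Solving, L = 625 and K = 16.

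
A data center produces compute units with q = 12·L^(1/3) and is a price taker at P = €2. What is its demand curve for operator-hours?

MP_L = (1/3)·12·L^(-2/3) = 4·L^(-2/3).
Setting P·MP_L = w: 8·L^(-2/3) = w.
Solving for L: L^(-2/3) = w/8, so L = (8/w)^(3/2).

L(w) = (8/w)^(3/2)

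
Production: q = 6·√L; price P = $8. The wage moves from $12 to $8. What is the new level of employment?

From P·MP_L = w with MP_L = 3·L^(-1/2), the labor demand is L(w) = (24/w)^(2).
At w = 12: L = 4. At w = 8: L = 9.

L* = 9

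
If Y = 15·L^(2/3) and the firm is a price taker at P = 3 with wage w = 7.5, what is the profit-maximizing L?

L* = 64

MP_L = (2/3)·15·L^(-1/3) = 10·L^(-1/3).
Profit maximization for a price taker requires P·MP_L = w: 3·10·L^(-1/3) = 7.5.
So L^(-1/3) = 0.25, which gives L = 64.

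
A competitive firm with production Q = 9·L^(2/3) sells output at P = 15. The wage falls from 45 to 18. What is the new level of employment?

From P·MP_L = w with MP_L = 6·L^(-1/3), the labor demand is L(w) = (90/w)^(3).
At w = 45: L = 8. At w = 18: L = 125.

L* = 125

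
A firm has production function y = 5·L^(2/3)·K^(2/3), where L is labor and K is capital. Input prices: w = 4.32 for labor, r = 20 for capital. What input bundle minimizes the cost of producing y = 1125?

Cost minimization requires the marginal rate of technical substitution to equal the input-price ratio: MP_L/MP_K = w/r.
Here MP_L/MP_K = (2/3)·(K/L)/(2/3) = (K/L). Setting this equal to 4.32/20 = 0.216 gives K = 0.216L.
Substituting into y = 1125: 5·L^(2/3)·(0.216L)^(2/3) = 1125.
Solving, L = 125 and K = 27.

L* = 125, K* = 27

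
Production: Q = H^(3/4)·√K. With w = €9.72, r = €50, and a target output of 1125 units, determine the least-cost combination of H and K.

Cost minimization requires the marginal rate of technical substitution to equal the input-price ratio: MP_H/MP_K = w/r.
Here MP_H/MP_K = (3/4)·(K/H)/(1/2) = 1.5·(K/H). Setting this equal to 9.72/50 = 0.1944 gives K = 0.1296H.
Substituting into Q = 1125: H^(3/4)·(0.1296H)^(1/2) = 1125.
Solving, H = 625 and K = 81.

H* = 625, K* = 81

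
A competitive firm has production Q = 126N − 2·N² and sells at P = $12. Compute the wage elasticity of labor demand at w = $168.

From P·MP_N = w with MP_N = 126 − 4N, labor demand is N(w) = (126 − w/12)/4.
dN/dw = −1/(48) = -1/48.
At w = 168, N = 28, so ε = (dN/dw)·(w/N) = (-1/48)·(168/28) = -0.125.

ε = -0.125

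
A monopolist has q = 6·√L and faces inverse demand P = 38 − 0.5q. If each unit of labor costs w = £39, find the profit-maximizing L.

L* = 4

Marginal revenue from the inverse demand is MR = 38 − q.
The marginal product is MP_L = 3·L^(-1/2).
A monopolist hires until marginal revenue product equals the wage: MR·MP_L = w.
At L, q = 6·√L. Substituting and solving: (38 − 6·√L)·3·L^(-1/2) = 39 gives L = 4.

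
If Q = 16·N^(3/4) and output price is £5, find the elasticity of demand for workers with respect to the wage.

ε = -4

MP_N = (3/4)·16·N^(-1/4), so P·MP_N = w gives 60·N^(-1/4) = w.
Solving, N(w) = (60/w)^(4). This is a constant-elasticity form: N ∝ w^(−4), so ε = −4.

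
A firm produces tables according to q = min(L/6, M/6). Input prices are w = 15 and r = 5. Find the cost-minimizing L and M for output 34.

With a fixed-proportions technology, the cost-minimizing bundle uses no slack in either input: L/6 = M/6 = q.
So L = 6·34 = 204 and M = 6·34 = 204.

L* = 204, M* = 204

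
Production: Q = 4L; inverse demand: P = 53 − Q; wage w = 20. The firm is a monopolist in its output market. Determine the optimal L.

L* = 6

Marginal revenue from the inverse demand is MR = 53 − 2Q.
The marginal product is MP_L = 4.
A monopolist hires until marginal revenue product equals the wage: MR·MP_L = w.
(53 − 8L)·4 = 20, so L = 6.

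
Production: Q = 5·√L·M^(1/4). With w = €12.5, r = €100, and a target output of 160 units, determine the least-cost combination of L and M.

Cost minimization requires the marginal rate of technical substitution to equal the input-price ratio: MP_L/MP_M = w/r.
Here MP_L/MP_M = (1/2)·(M/L)/(1/4) = 2·(M/L). Setting this equal to 12.5/100 = 0.125 gives M = 0.0625L.
Substituting into Q = 160: 5·L^(1/2)·(0.0625L)^(1/4) = 160.
Solving, L = 256 and M = 16.

L* = 256, M* = 16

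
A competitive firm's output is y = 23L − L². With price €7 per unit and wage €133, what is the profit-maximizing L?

The marginal product of L is MP_L = 23 − 2L.
A price-taking firm hires until the value of the marginal product equals the wage: P·MP_L = w, so 7·(23 − 2L) = 133.
Then 23 − 2L = 19, giving L = 2.

L* = 2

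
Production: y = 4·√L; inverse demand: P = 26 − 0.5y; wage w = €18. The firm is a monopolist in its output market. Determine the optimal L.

Marginal revenue from the inverse demand is MR = 26 − y.
The marginal product is MP_L = 2·L^(-1/2).
A monopolist hires until marginal revenue product equals the wage: MR·MP_L = w.
At L, y = 4·√L. Substituting and solving: (26 − 4·√L)·2·L^(-1/2) = 18 gives L = 4.

L* = 4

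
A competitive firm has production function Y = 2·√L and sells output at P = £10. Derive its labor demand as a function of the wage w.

MP_L = (1/2)·2·L^(-1/2) = L^(-1/2).
Setting P·MP_L = w: 10·L^(-1/2) = w.
Solving for L: L^(-1/2) = w/10, so L = (10/w)^(2).

L(w) = 100/w²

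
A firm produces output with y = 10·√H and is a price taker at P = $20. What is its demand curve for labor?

H(w) = 10000/w²

MP_H = (1/2)·10·H^(-1/2) = 5·H^(-1/2).
Setting P·MP_H = w: 100·H^(-1/2) = w.
Solving for H: H^(-1/2) = w/100, so H = (100/w)^(2).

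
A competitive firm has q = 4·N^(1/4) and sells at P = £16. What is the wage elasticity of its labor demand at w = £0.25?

MP_N = (1/4)·4·N^(-3/4), so P·MP_N = w gives 16·N^(-3/4) = w.
Solving, N(w) = (16/w)^(4/3). This is a constant-elasticity form: N ∝ w^(−4/3), so ε = −4/3.

ε = -4/3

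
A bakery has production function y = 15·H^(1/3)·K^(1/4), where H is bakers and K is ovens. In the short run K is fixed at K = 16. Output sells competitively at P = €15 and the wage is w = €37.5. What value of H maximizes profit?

H* = 8

With K = 16, MP_H = (1/3)·15·H^(-2/3)·16^(1/4) = 10·H^(-2/3).
Profit maximization for a price taker requires P·MP_H = w: 15·10·H^(-2/3) = 37.5.
So H^(-2/3) = 0.25, which gives H = 8.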